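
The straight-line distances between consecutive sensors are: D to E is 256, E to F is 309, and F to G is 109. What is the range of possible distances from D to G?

The maximum is all hops collinear in one direction: 256 + 309 + 109 = 674.
The longest hop is 309; the others sum to 365. Since 309 ≤ 365, the path can fold back on itself completely, so the minimum distance is 0.

0 ≤ DG ≤ 674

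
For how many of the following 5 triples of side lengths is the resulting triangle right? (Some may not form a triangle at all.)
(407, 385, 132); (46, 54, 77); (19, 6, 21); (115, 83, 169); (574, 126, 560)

(407,385,132): 132²+385² = 165649 = 407² → right
(46,54,77): 46²+54² = 5032 < 5929 = 77² → obtuse
(19,6,21): 6²+19² = 397 < 441 = 21² → obtuse
(115,83,169): 83²+115² = 20114 < 28561 = 169² → obtuse
(574,126,560): 126²+560² = 329476 = 574² → right
2 of the 5 are right.

2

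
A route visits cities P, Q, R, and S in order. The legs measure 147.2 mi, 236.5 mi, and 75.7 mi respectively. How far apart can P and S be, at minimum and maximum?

The maximum is all hops collinear in one direction: 147.2 + 236.5 + 75.7 = 459.4.
The longest hop is 236.5; the others sum to 222.9. Folding the others back against it leaves at least 236.5 − 222.9 = 13.6.

13.6 ≤ PS ≤ 459.4 mi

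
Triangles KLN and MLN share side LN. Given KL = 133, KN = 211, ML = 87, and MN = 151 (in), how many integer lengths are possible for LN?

159

From triangle KLN: 78 < LN < 344.
From triangle MLN: 64 < LN < 238.
Intersection: 78 < LN < 238, so integers 79 through 237: 159 values.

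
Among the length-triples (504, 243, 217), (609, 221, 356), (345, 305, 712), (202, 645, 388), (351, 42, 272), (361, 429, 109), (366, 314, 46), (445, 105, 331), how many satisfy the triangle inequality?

(217,243,504): 217+243 ≤ 504 → not valid
(221,356,609): 221+356 ≤ 609 → not valid
(305,345,712): 305+345 ≤ 712 → not valid
(202,388,645): 202+388 ≤ 645 → not valid
(42,272,351): 42+272 ≤ 351 → not valid
(109,361,429): 109+361 > 429 → valid
(46,314,366): 46+314 ≤ 366 → not valid
(105,331,445): 105+331 ≤ 445 → not valid
1 of the 8 triples forms a triangle.

1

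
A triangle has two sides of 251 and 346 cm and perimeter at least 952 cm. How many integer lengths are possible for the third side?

242

Triangle inequality: 95 < x < 597. Perimeter ≥ 952 gives x ≥ 952 − 251 − 346 = 355.
So 355 ≤ x < 597; integers 355 through 596: 242 values.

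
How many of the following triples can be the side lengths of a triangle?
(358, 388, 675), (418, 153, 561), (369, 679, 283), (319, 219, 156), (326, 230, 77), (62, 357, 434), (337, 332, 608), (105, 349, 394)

(358,388,675): 358+388 > 675 → valid
(153,418,561): 153+418 > 561 → valid
(283,369,679): 283+369 ≤ 679 → not valid
(156,219,319): 156+219 > 319 → valid
(77,230,326): 77+230 ≤ 326 → not valid
(62,357,434): 62+357 ≤ 434 → not valid
(332,337,608): 332+337 > 608 → valid
(105,349,394): 105+349 > 394 → valid
5 of the 8 triples form a triangle.

5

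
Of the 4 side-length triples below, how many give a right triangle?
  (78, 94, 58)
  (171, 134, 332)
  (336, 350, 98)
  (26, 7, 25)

1

(78,94,58): 58²+78² = 9448 > 8836 = 94² → acute
(171,134,332): 134+171 ≤ 332, not a triangle
(336,350,98): 98²+336² = 122500 = 350² → right
(26,7,25): 7²+25² = 674 < 676 = 26² → obtuse
1 of the 4 is right.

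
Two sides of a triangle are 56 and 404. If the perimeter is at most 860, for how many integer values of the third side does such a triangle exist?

Triangle inequality: 348 < x < 460. Perimeter ≤ 860 gives x ≤ 860 − 56 − 404 = 400.
So 348 < x ≤ 400; integers 349 through 400: 52 values.

52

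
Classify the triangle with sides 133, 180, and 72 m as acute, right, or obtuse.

Compare the square of the longest side to the sum of squares of the other two: 72² + 133² = 22873 < 32400 = 180².

obtuse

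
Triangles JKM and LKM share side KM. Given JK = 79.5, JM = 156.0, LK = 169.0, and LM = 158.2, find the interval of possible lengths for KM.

From triangle JKM: |79.5 − 156.0| < KM < 79.5 + 156.0, i.e. 76.5 < KM < 235.5.
From triangle LKM: 10.8 < KM < 327.2.
Both must hold, so KM lies in the intersection.

76.5 < KM < 235.5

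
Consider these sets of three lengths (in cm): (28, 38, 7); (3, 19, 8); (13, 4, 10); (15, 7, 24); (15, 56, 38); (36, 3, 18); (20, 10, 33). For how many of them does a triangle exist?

1

(7,28,38): 7+28 ≤ 38 → not valid
(3,8,19): 3+8 ≤ 19 → not valid
(4,10,13): 4+10 > 13 → valid
(7,15,24): 7+15 ≤ 24 → not valid
(15,38,56): 15+38 ≤ 56 → not valid
(3,18,36): 3+18 ≤ 36 → not valid
(10,20,33): 10+20 ≤ 33 → not valid
1 of the 7 triples forms a triangle.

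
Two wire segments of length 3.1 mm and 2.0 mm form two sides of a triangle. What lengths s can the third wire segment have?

By the triangle inequality, s must be less than 3.1 + 2.0 = 5.1 and greater than |3.1 − 2.0| = 1.1.

1.1 < s < 5.1 (mm)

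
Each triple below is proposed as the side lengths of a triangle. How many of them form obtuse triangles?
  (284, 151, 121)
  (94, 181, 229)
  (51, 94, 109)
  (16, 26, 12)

3

(284,151,121): 121+151 ≤ 284, not a triangle
(94,181,229): 94²+181² = 41597 < 52441 = 229² → obtuse
(51,94,109): 51²+94² = 11437 < 11881 = 109² → obtuse
(16,26,12): 12²+16² = 400 < 676 = 26² → obtuse
3 of the 4 are obtuse.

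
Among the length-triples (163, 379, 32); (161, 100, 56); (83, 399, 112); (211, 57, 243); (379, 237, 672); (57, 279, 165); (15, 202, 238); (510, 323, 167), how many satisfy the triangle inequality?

(32,163,379): 32+163 ≤ 379 → not valid
(56,100,161): 56+100 ≤ 161 → not valid
(83,112,399): 83+112 ≤ 399 → not valid
(57,211,243): 57+211 > 243 → valid
(237,379,672): 237+379 ≤ 672 → not valid
(57,165,279): 57+165 ≤ 279 → not valid
(15,202,238): 15+202 ≤ 238 → not valid
(167,323,510): 167+323 ≤ 510 → not valid
1 of the 8 triples forms a triangle.

1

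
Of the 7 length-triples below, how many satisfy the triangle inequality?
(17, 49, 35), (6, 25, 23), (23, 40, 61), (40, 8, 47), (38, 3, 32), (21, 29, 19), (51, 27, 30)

(17,35,49): 17+35 > 49 → valid
(6,23,25): 6+23 > 25 → valid
(23,40,61): 23+40 > 61 → valid
(8,40,47): 8+40 > 47 → valid
(3,32,38): 3+32 ≤ 38 → not valid
(19,21,29): 19+21 > 29 → valid
(27,30,51): 27+30 > 51 → valid
6 of the 7 triples form a triangle.

6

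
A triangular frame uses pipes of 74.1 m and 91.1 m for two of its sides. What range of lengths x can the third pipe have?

17.0 < x < 165.2 (m)

By the triangle inequality, x must be less than 74.1 + 91.1 = 165.2 and greater than |74.1 − 91.1| = 17.0.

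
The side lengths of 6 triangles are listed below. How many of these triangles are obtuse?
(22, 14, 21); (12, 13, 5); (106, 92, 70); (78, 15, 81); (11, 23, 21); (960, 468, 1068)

(22,14,21): 14²+21² = 637 > 484 = 22² → acute
(12,13,5): 5²+12² = 169 = 13² → right
(106,92,70): 70²+92² = 13364 > 11236 = 106² → acute
(78,15,81): 15²+78² = 6309 < 6561 = 81² → obtuse
(11,23,21): 11²+21² = 562 > 529 = 23² → acute
(960,468,1068): 468²+960² = 1140624 = 1068² → right
1 of the 6 is obtuse.

1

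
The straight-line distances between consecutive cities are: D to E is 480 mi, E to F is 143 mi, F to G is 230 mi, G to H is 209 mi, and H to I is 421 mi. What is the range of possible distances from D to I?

0 ≤ DI ≤ 1483 mi

The maximum is all hops collinear in one direction: 480 + 143 + 230 + 209 + 421 = 1483.
The longest hop is 480; the others sum to 1003. Since 480 ≤ 1003, the path can fold back on itself completely, so the minimum distance is 0.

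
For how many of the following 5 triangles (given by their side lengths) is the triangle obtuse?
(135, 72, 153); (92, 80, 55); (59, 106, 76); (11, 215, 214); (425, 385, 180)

(135,72,153): 72²+135² = 23409 = 153² → right
(92,80,55): 55²+80² = 9425 > 8464 = 92² → acute
(59,106,76): 59²+76² = 9257 < 11236 = 106² → obtuse
(11,215,214): 11²+214² = 45917 < 46225 = 215² → obtuse
(425,385,180): 180²+385² = 180625 = 425² → right
2 of the 5 are obtuse.

2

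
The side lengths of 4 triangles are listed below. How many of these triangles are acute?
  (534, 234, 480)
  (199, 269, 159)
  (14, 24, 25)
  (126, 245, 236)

(534,234,480): 234²+480² = 285156 = 534² → right
(199,269,159): 159²+199² = 64882 < 72361 = 269² → obtuse
(14,24,25): 14²+24² = 772 > 625 = 25² → acute
(126,245,236): 126²+236² = 71572 > 60025 = 245² → acute
2 of the 4 are acute.

2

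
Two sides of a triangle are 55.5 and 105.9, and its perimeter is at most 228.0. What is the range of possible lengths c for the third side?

Triangle inequality alone gives 50.4 < c < 161.4.
The perimeter condition gives c ≤ 228.0 − 55.5 − 105.9 = 66.6.
Intersecting the two: 50.4 < c ≤ 66.6.

50.4 < c ≤ 66.6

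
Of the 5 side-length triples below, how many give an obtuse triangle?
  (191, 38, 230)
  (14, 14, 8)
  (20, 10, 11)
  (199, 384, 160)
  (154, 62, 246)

(191,38,230): 38+191 ≤ 230, not a triangle
(14,14,8): 8²+14² = 260 > 196 = 14² → acute
(20,10,11): 10²+11² = 221 < 400 = 20² → obtuse
(199,384,160): 160+199 ≤ 384, not a triangle
(154,62,246): 62+154 ≤ 246, not a triangle
1 of the 5 is obtuse.

1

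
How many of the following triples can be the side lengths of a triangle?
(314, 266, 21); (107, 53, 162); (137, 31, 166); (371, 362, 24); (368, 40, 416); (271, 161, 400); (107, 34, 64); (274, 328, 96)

(21,266,314): 21+266 ≤ 314 → not valid
(53,107,162): 53+107 ≤ 162 → not valid
(31,137,166): 31+137 > 166 → valid
(24,362,371): 24+362 > 371 → valid
(40,368,416): 40+368 ≤ 416 → not valid
(161,271,400): 161+271 > 400 → valid
(34,64,107): 34+64 ≤ 107 → not valid
(96,274,328): 96+274 > 328 → valid
4 of the 8 triples form a triangle.

4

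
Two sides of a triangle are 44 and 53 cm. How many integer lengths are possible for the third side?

The third side lies in the open interval (9, 97).
Integers from 10 to 96 inclusive: 96 − 10 + 1 = 87.

87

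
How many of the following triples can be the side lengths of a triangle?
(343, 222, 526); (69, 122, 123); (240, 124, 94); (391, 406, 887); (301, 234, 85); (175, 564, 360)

3

(222,343,526): 222+343 > 526 → valid
(69,122,123): 69+122 > 123 → valid
(94,124,240): 94+124 ≤ 240 → not valid
(391,406,887): 391+406 ≤ 887 → not valid
(85,234,301): 85+234 > 301 → valid
(175,360,564): 175+360 ≤ 564 → not valid
3 of the 6 triples form a triangle.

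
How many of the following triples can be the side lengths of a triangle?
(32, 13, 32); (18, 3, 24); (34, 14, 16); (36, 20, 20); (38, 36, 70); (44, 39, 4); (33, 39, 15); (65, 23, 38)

(13,32,32): 13+32 > 32 → valid
(3,18,24): 3+18 ≤ 24 → not valid
(14,16,34): 14+16 ≤ 34 → not valid
(20,20,36): 20+20 > 36 → valid
(36,38,70): 36+38 > 70 → valid
(4,39,44): 4+39 ≤ 44 → not valid
(15,33,39): 15+33 > 39 → valid
(23,38,65): 23+38 ≤ 65 → not valid
4 of the 8 triples form a triangle.

4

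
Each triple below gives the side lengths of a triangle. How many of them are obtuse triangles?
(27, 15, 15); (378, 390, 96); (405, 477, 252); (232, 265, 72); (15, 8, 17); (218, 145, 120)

(27,15,15): 15²+15² = 450 < 729 = 27² → obtuse
(378,390,96): 96²+378² = 152100 = 390² → right
(405,477,252): 252²+405² = 227529 = 477² → right
(232,265,72): 72²+232² = 59008 < 70225 = 265² → obtuse
(15,8,17): 8²+15² = 289 = 17² → right
(218,145,120): 120²+145² = 35425 < 47524 = 218² → obtuse
3 of the 6 are obtuse.

3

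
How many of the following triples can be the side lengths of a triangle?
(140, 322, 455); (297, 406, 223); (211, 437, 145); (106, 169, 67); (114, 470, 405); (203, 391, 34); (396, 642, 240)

(140,322,455): 140+322 > 455 → valid
(223,297,406): 223+297 > 406 → valid
(145,211,437): 145+211 ≤ 437 → not valid
(67,106,169): 67+106 > 169 → valid
(114,405,470): 114+405 > 470 → valid
(34,203,391): 34+203 ≤ 391 → not valid
(240,396,642): 240+396 ≤ 642 → not valid
4 of the 7 triples form a triangle.

4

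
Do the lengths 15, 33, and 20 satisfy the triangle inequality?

Yes

The longest side is 33, and the other two sum to 35.
Since 35 > 33, the triangle inequality holds.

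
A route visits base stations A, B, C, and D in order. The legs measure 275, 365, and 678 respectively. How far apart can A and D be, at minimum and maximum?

38 ≤ AD ≤ 1318

The maximum is all hops collinear in one direction: 275 + 365 + 678 = 1318.
The longest hop is 678; the others sum to 640. Folding the others back against it leaves at least 678 − 640 = 38.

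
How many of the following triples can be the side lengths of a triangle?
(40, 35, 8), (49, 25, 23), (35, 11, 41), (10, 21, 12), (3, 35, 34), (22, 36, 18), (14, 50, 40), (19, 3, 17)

(8,35,40): 8+35 > 40 → valid
(23,25,49): 23+25 ≤ 49 → not valid
(11,35,41): 11+35 > 41 → valid
(10,12,21): 10+12 > 21 → valid
(3,34,35): 3+34 > 35 → valid
(18,22,36): 18+22 > 36 → valid
(14,40,50): 14+40 > 50 → valid
(3,17,19): 3+17 > 19 → valid
7 of the 8 triples form a triangle.

7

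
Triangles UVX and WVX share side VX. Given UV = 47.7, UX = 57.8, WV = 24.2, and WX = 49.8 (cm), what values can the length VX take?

From triangle UVX: |47.7 − 57.8| < VX < 47.7 + 57.8, i.e. 10.1 < VX < 105.5.
From triangle WVX: 25.6 < VX < 74.0.
Both must hold, so VX lies in the intersection.

25.6 < VX < 74.0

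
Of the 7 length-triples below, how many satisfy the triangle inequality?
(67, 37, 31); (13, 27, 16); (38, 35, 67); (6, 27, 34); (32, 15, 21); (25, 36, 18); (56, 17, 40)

6

(31,37,67): 31+37 > 67 → valid
(13,16,27): 13+16 > 27 → valid
(35,38,67): 35+38 > 67 → valid
(6,27,34): 6+27 ≤ 34 → not valid
(15,21,32): 15+21 > 32 → valid
(18,25,36): 18+25 > 36 → valid
(17,40,56): 17+40 > 56 → valid
6 of the 7 triples form a triangle.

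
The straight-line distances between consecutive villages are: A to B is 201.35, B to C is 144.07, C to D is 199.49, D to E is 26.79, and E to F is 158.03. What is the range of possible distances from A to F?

0 ≤ AF ≤ 729.73

The maximum is all hops collinear in one direction: 201.35 + 144.07 + 199.49 + 26.79 + 158.03 = 729.73.
The longest hop is 201.35; the others sum to 528.38. Since 201.35 ≤ 528.38, the path can fold back on itself completely, so the minimum distance is 0.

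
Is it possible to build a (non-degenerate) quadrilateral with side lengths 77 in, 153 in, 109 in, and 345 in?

For a quadrilateral, each side must be shorter than the sum of the others.
Here the longest side is 345, but the remaining 3 sides sum to only 339.

No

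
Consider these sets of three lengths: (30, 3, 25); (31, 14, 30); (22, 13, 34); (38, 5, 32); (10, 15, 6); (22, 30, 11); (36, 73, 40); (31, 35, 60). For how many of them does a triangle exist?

(3,25,30): 3+25 ≤ 30 → not valid
(14,30,31): 14+30 > 31 → valid
(13,22,34): 13+22 > 34 → valid
(5,32,38): 5+32 ≤ 38 → not valid
(6,10,15): 6+10 > 15 → valid
(11,22,30): 11+22 > 30 → valid
(36,40,73): 36+40 > 73 → valid
(31,35,60): 31+35 > 60 → valid
6 of the 8 triples form a triangle.

6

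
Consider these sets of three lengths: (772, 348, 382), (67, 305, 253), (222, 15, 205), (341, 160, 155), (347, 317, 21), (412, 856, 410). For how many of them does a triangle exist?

(348,382,772): 348+382 ≤ 772 → not valid
(67,253,305): 67+253 > 305 → valid
(15,205,222): 15+205 ≤ 222 → not valid
(155,160,341): 155+160 ≤ 341 → not valid
(21,317,347): 21+317 ≤ 347 → not valid
(410,412,856): 410+412 ≤ 856 → not valid
1 of the 6 triples forms a triangle.

1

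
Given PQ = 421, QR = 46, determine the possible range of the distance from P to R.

By the triangle inequality, |421 − 46| ≤ PR ≤ 421 + 46.

375 ≤ PR ≤ 467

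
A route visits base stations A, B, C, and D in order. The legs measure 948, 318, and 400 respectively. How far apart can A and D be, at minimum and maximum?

230 ≤ AD ≤ 1666

The maximum is all hops collinear in one direction: 948 + 318 + 400 = 1666.
The longest hop is 948; the others sum to 718. Folding the others back against it leaves at least 948 − 718 = 230.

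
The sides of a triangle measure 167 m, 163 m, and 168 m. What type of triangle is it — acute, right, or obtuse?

acute

Compare the square of the longest side to the sum of squares of the other two: 163² + 167² = 54458 > 28224 = 168².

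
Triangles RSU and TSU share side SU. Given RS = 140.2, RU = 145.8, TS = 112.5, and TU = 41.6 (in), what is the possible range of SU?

70.9 < SU < 154.1

From triangle RSU: |140.2 − 145.8| < SU < 140.2 + 145.8, i.e. 5.6 < SU < 286.0.
From triangle TSU: 70.9 < SU < 154.1.
Both must hold, so SU lies in the intersection.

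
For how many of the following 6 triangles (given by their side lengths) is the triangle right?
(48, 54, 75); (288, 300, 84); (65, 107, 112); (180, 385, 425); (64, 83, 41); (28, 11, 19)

(48,54,75): 48²+54² = 5220 < 5625 = 75² → obtuse
(288,300,84): 84²+288² = 90000 = 300² → right
(65,107,112): 65²+107² = 15674 > 12544 = 112² → acute
(180,385,425): 180²+385² = 180625 = 425² → right
(64,83,41): 41²+64² = 5777 < 6889 = 83² → obtuse
(28,11,19): 11²+19² = 482 < 784 = 28² → obtuse
2 of the 6 are right.

2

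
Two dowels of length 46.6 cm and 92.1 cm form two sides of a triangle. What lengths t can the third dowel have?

45.5 < t < 138.7 (cm)

By the triangle inequality, t must be less than 46.6 + 92.1 = 138.7 and greater than |46.6 − 92.1| = 45.5.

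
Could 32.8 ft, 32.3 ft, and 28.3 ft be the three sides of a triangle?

The longest side is 32.8, and the other two sum to 60.6.
Since 60.6 > 32.8, the triangle inequality holds.

Yes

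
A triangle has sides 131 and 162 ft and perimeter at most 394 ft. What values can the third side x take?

31 < x ≤ 101 ft

Triangle inequality alone gives 31 < x < 293.
The perimeter condition gives x ≤ 394 − 131 − 162 = 101.
Intersecting the two: 31 < x ≤ 101.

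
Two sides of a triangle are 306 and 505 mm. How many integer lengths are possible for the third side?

611

The third side lies in the open interval (199, 811).
Integers from 200 to 810 inclusive: 810 − 200 + 1 = 611.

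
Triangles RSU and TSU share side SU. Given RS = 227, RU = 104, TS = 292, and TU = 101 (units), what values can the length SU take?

From triangle RSU: |227 − 104| < SU < 227 + 104, i.e. 123 < SU < 331.
From triangle TSU: 191 < SU < 393.
Both must hold, so SU lies in the intersection.

191 < SU < 331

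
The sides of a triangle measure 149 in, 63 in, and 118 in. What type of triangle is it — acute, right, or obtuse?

obtuse

Compare the square of the longest side to the sum of squares of the other two: 63² + 118² = 17893 < 22201 = 149².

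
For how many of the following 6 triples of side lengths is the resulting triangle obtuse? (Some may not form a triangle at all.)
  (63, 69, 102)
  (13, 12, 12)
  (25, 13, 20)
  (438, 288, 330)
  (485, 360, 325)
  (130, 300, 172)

3

(63,69,102): 63²+69² = 8730 < 10404 = 102² → obtuse
(13,12,12): 12²+12² = 288 > 169 = 13² → acute
(25,13,20): 13²+20² = 569 < 625 = 25² → obtuse
(438,288,330): 288²+330² = 191844 = 438² → right
(485,360,325): 325²+360² = 235225 = 485² → right
(130,300,172): 130²+172² = 46484 < 90000 = 300² → obtuse
3 of the 6 are obtuse.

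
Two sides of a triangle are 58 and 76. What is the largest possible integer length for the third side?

The third side must be strictly less than 58 + 76 = 134.
The largest integer below 134 is 133.

133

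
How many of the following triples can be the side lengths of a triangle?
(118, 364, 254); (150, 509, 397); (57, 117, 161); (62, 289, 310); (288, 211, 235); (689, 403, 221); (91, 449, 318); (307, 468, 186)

6

(118,254,364): 118+254 > 364 → valid
(150,397,509): 150+397 > 509 → valid
(57,117,161): 57+117 > 161 → valid
(62,289,310): 62+289 > 310 → valid
(211,235,288): 211+235 > 288 → valid
(221,403,689): 221+403 ≤ 689 → not valid
(91,318,449): 91+318 ≤ 449 → not valid
(186,307,468): 186+307 > 468 → valid
6 of the 8 triples form a triangle.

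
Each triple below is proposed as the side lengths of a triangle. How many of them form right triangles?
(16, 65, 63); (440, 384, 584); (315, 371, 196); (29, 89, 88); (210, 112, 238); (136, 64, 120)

5

(16,65,63): 16²+63² = 4225 = 65² → right
(440,384,584): 384²+440² = 341056 = 584² → right
(315,371,196): 196²+315² = 137641 = 371² → right
(29,89,88): 29²+88² = 8585 > 7921 = 89² → acute
(210,112,238): 112²+210² = 56644 = 238² → right
(136,64,120): 64²+120² = 18496 = 136² → right
5 of the 6 are right.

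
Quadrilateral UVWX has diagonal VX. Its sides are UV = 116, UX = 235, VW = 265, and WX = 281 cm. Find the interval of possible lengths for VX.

From triangle UVX: |116 − 235| < VX < 116 + 235, i.e. 119 < VX < 351.
From triangle WVX: 16 < VX < 546.
Both must hold, so VX lies in the intersection.

119 < VX < 351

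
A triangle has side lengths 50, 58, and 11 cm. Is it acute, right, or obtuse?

obtuse

Compare the square of the longest side to the sum of squares of the other two: 11² + 50² = 2621 < 3364 = 58².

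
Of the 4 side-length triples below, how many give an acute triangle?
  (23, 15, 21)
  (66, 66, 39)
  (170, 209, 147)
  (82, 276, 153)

3

(23,15,21): 15²+21² = 666 > 529 = 23² → acute
(66,66,39): 39²+66² = 5877 > 4356 = 66² → acute
(170,209,147): 147²+170² = 50509 > 43681 = 209² → acute
(82,276,153): 82+153 ≤ 276, not a triangle
3 of the 4 are acute.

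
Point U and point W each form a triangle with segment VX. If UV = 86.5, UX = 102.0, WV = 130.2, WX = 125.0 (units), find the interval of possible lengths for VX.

From triangle UVX: |86.5 − 102.0| < VX < 86.5 + 102.0, i.e. 15.5 < VX < 188.5.
From triangle WVX: 5.2 < VX < 255.2.
Both must hold, so VX lies in the intersection.

15.5 < VX < 188.5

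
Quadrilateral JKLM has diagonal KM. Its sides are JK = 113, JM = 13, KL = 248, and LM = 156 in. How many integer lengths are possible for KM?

From triangle JKM: 100 < KM < 126.
From triangle LKM: 92 < KM < 404.
Intersection: 100 < KM < 126, so integers 101 through 125: 25 values.

25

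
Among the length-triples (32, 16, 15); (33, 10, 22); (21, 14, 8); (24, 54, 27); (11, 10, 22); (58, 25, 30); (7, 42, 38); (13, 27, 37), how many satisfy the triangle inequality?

3

(15,16,32): 15+16 ≤ 32 → not valid
(10,22,33): 10+22 ≤ 33 → not valid
(8,14,21): 8+14 > 21 → valid
(24,27,54): 24+27 ≤ 54 → not valid
(10,11,22): 10+11 ≤ 22 → not valid
(25,30,58): 25+30 ≤ 58 → not valid
(7,38,42): 7+38 > 42 → valid
(13,27,37): 13+27 > 37 → valid
3 of the 8 triples form a triangle.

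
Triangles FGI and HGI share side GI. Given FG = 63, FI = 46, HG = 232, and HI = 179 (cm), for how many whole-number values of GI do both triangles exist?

From triangle FGI: 17 < GI < 109.
From triangle HGI: 53 < GI < 411.
Intersection: 53 < GI < 109, so integers 54 through 108: 55 values.

55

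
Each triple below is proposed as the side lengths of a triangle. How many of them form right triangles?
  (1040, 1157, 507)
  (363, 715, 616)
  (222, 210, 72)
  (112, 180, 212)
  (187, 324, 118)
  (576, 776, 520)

5

(1040,1157,507): 507²+1040² = 1338649 = 1157² → right
(363,715,616): 363²+616² = 511225 = 715² → right
(222,210,72): 72²+210² = 49284 = 222² → right
(112,180,212): 112²+180² = 44944 = 212² → right
(187,324,118): 118+187 ≤ 324, not a triangle
(576,776,520): 520²+576² = 602176 = 776² → right
5 of the 6 are right.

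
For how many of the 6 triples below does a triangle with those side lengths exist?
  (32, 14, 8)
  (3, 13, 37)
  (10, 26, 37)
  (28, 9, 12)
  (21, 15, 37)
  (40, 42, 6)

(8,14,32): 8+14 ≤ 32 → not valid
(3,13,37): 3+13 ≤ 37 → not valid
(10,26,37): 10+26 ≤ 37 → not valid
(9,12,28): 9+12 ≤ 28 → not valid
(15,21,37): 15+21 ≤ 37 → not valid
(6,40,42): 6+40 > 42 → valid
1 of the 6 triples forms a triangle.

1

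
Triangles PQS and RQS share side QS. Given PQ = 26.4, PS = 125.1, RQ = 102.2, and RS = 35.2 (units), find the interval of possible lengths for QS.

98.7 < QS < 137.4

From triangle PQS: |26.4 − 125.1| < QS < 26.4 + 125.1, i.e. 98.7 < QS < 151.5.
From triangle RQS: 67.0 < QS < 137.4.
Both must hold, so QS lies in the intersection.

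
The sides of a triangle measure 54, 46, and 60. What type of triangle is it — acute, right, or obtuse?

Compare the square of the longest side to the sum of squares of the other two: 46² + 54² = 5032 > 3600 = 60².

acute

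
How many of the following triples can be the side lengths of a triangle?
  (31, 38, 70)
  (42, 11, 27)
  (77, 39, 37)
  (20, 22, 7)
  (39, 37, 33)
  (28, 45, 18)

(31,38,70): 31+38 ≤ 70 → not valid
(11,27,42): 11+27 ≤ 42 → not valid
(37,39,77): 37+39 ≤ 77 → not valid
(7,20,22): 7+20 > 22 → valid
(33,37,39): 33+37 > 39 → valid
(18,28,45): 18+28 > 45 → valid
3 of the 6 triples form a triangle.

3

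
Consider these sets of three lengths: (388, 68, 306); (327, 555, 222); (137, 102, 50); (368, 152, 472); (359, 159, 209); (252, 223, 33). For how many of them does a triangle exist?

4

(68,306,388): 68+306 ≤ 388 → not valid
(222,327,555): 222+327 ≤ 555 → not valid
(50,102,137): 50+102 > 137 → valid
(152,368,472): 152+368 > 472 → valid
(159,209,359): 159+209 > 359 → valid
(33,223,252): 33+223 > 252 → valid
4 of the 6 triples form a triangle.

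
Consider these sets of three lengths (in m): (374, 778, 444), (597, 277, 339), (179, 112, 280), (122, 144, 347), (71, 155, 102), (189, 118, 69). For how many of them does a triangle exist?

(374,444,778): 374+444 > 778 → valid
(277,339,597): 277+339 > 597 → valid
(112,179,280): 112+179 > 280 → valid
(122,144,347): 122+144 ≤ 347 → not valid
(71,102,155): 71+102 > 155 → valid
(69,118,189): 69+118 ≤ 189 → not valid
4 of the 6 triples form a triangle.

4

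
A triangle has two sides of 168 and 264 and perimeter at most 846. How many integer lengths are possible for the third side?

318

Triangle inequality: 96 < x < 432. Perimeter ≤ 846 gives x ≤ 846 − 168 − 264 = 414.
So 96 < x ≤ 414; integers 97 through 414: 318 values.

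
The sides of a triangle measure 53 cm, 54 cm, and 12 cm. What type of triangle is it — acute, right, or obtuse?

acute

Compare the square of the longest side to the sum of squares of the other two: 12² + 53² = 2953 > 2916 = 54².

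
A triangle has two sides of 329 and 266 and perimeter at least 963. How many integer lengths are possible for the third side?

227

Triangle inequality: 63 < x < 595. Perimeter ≥ 963 gives x ≥ 963 − 329 − 266 = 368.
So 368 ≤ x < 595; integers 368 through 594: 227 values.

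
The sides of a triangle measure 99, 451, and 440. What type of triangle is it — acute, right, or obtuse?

right

Compare the square of the longest side to the sum of squares of the other two: 99² + 440² = 203401 = 451².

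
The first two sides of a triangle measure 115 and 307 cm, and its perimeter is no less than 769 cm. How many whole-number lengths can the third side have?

75

Triangle inequality: 192 < x < 422. Perimeter ≥ 769 gives x ≥ 769 − 115 − 307 = 347.
So 347 ≤ x < 422; integers 347 through 421: 75 values.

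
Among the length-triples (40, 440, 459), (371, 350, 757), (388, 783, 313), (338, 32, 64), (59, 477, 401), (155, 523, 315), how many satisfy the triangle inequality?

(40,440,459): 40+440 > 459 → valid
(350,371,757): 350+371 ≤ 757 → not valid
(313,388,783): 313+388 ≤ 783 → not valid
(32,64,338): 32+64 ≤ 338 → not valid
(59,401,477): 59+401 ≤ 477 → not valid
(155,315,523): 155+315 ≤ 523 → not valid
1 of the 6 triples forms a triangle.

1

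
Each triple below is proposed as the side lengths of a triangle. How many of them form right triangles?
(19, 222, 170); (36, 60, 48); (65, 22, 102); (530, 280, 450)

2

(19,222,170): 19+170 ≤ 222, not a triangle
(36,60,48): 36²+48² = 3600 = 60² → right
(65,22,102): 22+65 ≤ 102, not a triangle
(530,280,450): 280²+450² = 280900 = 530² → right
2 of the 4 are right.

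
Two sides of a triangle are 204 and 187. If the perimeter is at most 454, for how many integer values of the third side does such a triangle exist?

46

Triangle inequality: 17 < x < 391. Perimeter ≤ 454 gives x ≤ 454 − 204 − 187 = 63.
So 17 < x ≤ 63; integers 18 through 63: 46 values.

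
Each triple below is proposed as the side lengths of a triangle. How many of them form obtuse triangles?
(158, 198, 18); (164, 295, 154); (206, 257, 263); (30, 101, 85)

(158,198,18): 18+158 ≤ 198, not a triangle
(164,295,154): 154²+164² = 50612 < 87025 = 295² → obtuse
(206,257,263): 206²+257² = 108485 > 69169 = 263² → acute
(30,101,85): 30²+85² = 8125 < 10201 = 101² → obtuse
2 of the 4 are obtuse.

2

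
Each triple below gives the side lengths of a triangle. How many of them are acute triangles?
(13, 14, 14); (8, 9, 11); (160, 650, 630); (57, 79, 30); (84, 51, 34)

(13,14,14): 13²+14² = 365 > 196 = 14² → acute
(8,9,11): 8²+9² = 145 > 121 = 11² → acute
(160,650,630): 160²+630² = 422500 = 650² → right
(57,79,30): 30²+57² = 4149 < 6241 = 79² → obtuse
(84,51,34): 34²+51² = 3757 < 7056 = 84² → obtuse
2 of the 5 are acute.

2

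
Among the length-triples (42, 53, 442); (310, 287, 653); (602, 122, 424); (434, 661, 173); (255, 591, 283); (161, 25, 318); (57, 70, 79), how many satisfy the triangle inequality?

1

(42,53,442): 42+53 ≤ 442 → not valid
(287,310,653): 287+310 ≤ 653 → not valid
(122,424,602): 122+424 ≤ 602 → not valid
(173,434,661): 173+434 ≤ 661 → not valid
(255,283,591): 255+283 ≤ 591 → not valid
(25,161,318): 25+161 ≤ 318 → not valid
(57,70,79): 57+70 > 79 → valid
1 of the 7 triples forms a triangle.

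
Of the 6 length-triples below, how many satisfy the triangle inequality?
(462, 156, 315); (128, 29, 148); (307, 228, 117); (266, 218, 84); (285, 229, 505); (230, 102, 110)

5

(156,315,462): 156+315 > 462 → valid
(29,128,148): 29+128 > 148 → valid
(117,228,307): 117+228 > 307 → valid
(84,218,266): 84+218 > 266 → valid
(229,285,505): 229+285 > 505 → valid
(102,110,230): 102+110 ≤ 230 → not valid
5 of the 6 triples form a triangle.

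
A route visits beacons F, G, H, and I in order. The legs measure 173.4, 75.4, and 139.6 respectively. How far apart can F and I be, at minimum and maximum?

The maximum is all hops collinear in one direction: 173.4 + 75.4 + 139.6 = 388.4.
The longest hop is 173.4; the others sum to 215.0. Since 173.4 ≤ 215.0, the path can fold back on itself completely, so the minimum distance is 0.

0 ≤ FI ≤ 388.4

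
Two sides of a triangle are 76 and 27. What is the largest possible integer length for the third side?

The third side must be strictly less than 76 + 27 = 103.
The largest integer below 103 is 102.

102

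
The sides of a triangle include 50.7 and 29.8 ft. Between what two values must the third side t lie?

20.9 < t < 80.5

By the triangle inequality, t must be less than 50.7 + 29.8 = 80.5 and greater than |50.7 − 29.8| = 20.9.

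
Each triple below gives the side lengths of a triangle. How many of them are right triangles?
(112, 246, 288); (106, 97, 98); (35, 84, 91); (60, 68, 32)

(112,246,288): 112²+246² = 73060 < 82944 = 288² → obtuse
(106,97,98): 97²+98² = 19013 > 11236 = 106² → acute
(35,84,91): 35²+84² = 8281 = 91² → right
(60,68,32): 32²+60² = 4624 = 68² → right
2 of the 4 are right.

2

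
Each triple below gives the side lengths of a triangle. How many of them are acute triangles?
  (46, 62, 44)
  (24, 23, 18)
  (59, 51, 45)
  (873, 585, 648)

3

(46,62,44): 44²+46² = 4052 > 3844 = 62² → acute
(24,23,18): 18²+23² = 853 > 576 = 24² → acute
(59,51,45): 45²+51² = 4626 > 3481 = 59² → acute
(873,585,648): 585²+648² = 762129 = 873² → right
3 of the 4 are acute.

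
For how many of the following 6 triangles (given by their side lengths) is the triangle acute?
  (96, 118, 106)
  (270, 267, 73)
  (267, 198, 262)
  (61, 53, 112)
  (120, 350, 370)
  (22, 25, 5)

(96,118,106): 96²+106² = 20452 > 13924 = 118² → acute
(270,267,73): 73²+267² = 76618 > 72900 = 270² → acute
(267,198,262): 198²+262² = 107848 > 71289 = 267² → acute
(61,53,112): 53²+61² = 6530 < 12544 = 112² → obtuse
(120,350,370): 120²+350² = 136900 = 370² → right
(22,25,5): 5²+22² = 509 < 625 = 25² → obtuse
3 of the 6 are acute.

3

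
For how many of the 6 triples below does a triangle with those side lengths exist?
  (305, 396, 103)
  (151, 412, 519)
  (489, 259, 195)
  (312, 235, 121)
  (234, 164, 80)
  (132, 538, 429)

5

(103,305,396): 103+305 > 396 → valid
(151,412,519): 151+412 > 519 → valid
(195,259,489): 195+259 ≤ 489 → not valid
(121,235,312): 121+235 > 312 → valid
(80,164,234): 80+164 > 234 → valid
(132,429,538): 132+429 > 538 → valid
5 of the 6 triples form a triangle.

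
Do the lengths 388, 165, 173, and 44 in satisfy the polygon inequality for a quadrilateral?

No

For a quadrilateral, each side must be shorter than the sum of the others.
Here the longest side is 388, but the remaining 3 sides sum to only 382.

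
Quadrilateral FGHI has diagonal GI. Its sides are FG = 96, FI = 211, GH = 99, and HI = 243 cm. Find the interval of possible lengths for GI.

From triangle FGI: |96 − 211| < GI < 96 + 211, i.e. 115 < GI < 307.
From triangle HGI: 144 < GI < 342.
Both must hold, so GI lies in the intersection.

144 < GI < 307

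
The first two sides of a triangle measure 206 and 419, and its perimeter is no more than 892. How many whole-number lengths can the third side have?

Triangle inequality: 213 < x < 625. Perimeter ≤ 892 gives x ≤ 892 − 206 − 419 = 267.
So 213 < x ≤ 267; integers 214 through 267: 54 values.

54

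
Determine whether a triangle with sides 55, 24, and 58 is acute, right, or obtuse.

Compare the square of the longest side to the sum of squares of the other two: 24² + 55² = 3601 > 3364 = 58².

acute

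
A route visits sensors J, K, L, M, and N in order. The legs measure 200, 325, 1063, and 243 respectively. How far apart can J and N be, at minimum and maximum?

295 ≤ JN ≤ 1831

The maximum is all hops collinear in one direction: 200 + 325 + 1063 + 243 = 1831.
The longest hop is 1063; the others sum to 768. Folding the others back against it leaves at least 1063 − 768 = 295.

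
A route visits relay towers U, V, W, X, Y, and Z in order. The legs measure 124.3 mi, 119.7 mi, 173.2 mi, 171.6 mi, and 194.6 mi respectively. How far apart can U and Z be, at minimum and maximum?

The maximum is all hops collinear in one direction: 124.3 + 119.7 + 173.2 + 171.6 + 194.6 = 783.4.
The longest hop is 194.6; the others sum to 588.8. Since 194.6 ≤ 588.8, the path can fold back on itself completely, so the minimum distance is 0.

0 ≤ UZ ≤ 783.4 mi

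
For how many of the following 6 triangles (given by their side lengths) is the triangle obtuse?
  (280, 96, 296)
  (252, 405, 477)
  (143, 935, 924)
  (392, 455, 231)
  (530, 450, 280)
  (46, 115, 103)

(280,96,296): 96²+280² = 87616 = 296² → right
(252,405,477): 252²+405² = 227529 = 477² → right
(143,935,924): 143²+924² = 874225 = 935² → right
(392,455,231): 231²+392² = 207025 = 455² → right
(530,450,280): 280²+450² = 280900 = 530² → right
(46,115,103): 46²+103² = 12725 < 13225 = 115² → obtuse
1 of the 6 is obtuse.

1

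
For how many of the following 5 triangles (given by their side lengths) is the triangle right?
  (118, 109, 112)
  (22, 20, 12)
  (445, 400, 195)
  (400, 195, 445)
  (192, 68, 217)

(118,109,112): 109²+112² = 24425 > 13924 = 118² → acute
(22,20,12): 12²+20² = 544 > 484 = 22² → acute
(445,400,195): 195²+400² = 198025 = 445² → right
(400,195,445): 195²+400² = 198025 = 445² → right
(192,68,217): 68²+192² = 41488 < 47089 = 217² → obtuse
2 of the 5 are right.

2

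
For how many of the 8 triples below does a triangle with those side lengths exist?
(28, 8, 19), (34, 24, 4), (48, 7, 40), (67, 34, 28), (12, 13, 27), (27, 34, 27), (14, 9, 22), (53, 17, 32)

2

(8,19,28): 8+19 ≤ 28 → not valid
(4,24,34): 4+24 ≤ 34 → not valid
(7,40,48): 7+40 ≤ 48 → not valid
(28,34,67): 28+34 ≤ 67 → not valid
(12,13,27): 12+13 ≤ 27 → not valid
(27,27,34): 27+27 > 34 → valid
(9,14,22): 9+14 > 22 → valid
(17,32,53): 17+32 ≤ 53 → not valid
2 of the 8 triples form a triangle.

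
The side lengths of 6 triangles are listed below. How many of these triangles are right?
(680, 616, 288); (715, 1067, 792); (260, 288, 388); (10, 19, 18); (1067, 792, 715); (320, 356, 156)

5

(680,616,288): 288²+616² = 462400 = 680² → right
(715,1067,792): 715²+792² = 1138489 = 1067² → right
(260,288,388): 260²+288² = 150544 = 388² → right
(10,19,18): 10²+18² = 424 > 361 = 19² → acute
(1067,792,715): 715²+792² = 1138489 = 1067² → right
(320,356,156): 156²+320² = 126736 = 356² → right
5 of the 6 are right.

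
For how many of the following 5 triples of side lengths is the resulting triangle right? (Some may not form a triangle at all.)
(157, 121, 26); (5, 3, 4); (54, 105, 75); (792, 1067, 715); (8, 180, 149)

2

(157,121,26): 26+121 ≤ 157, not a triangle
(5,3,4): 3²+4² = 25 = 5² → right
(54,105,75): 54²+75² = 8541 < 11025 = 105² → obtuse
(792,1067,715): 715²+792² = 1138489 = 1067² → right
(8,180,149): 8+149 ≤ 180, not a triangle
2 of the 5 are right.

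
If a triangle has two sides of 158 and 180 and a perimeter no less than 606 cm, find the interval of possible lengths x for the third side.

268 ≤ x < 338 cm

Triangle inequality alone gives 22 < x < 338.
The perimeter condition gives x ≥ 606 − 158 − 180 = 268.
Intersecting the two: 268 ≤ x < 338.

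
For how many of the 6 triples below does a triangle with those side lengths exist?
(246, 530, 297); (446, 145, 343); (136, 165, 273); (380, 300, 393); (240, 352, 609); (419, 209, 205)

(246,297,530): 246+297 > 530 → valid
(145,343,446): 145+343 > 446 → valid
(136,165,273): 136+165 > 273 → valid
(300,380,393): 300+380 > 393 → valid
(240,352,609): 240+352 ≤ 609 → not valid
(205,209,419): 205+209 ≤ 419 → not valid
4 of the 6 triples form a triangle.

4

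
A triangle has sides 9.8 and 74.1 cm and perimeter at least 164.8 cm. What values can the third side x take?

80.9 ≤ x < 83.9

Triangle inequality alone gives 64.3 < x < 83.9.
The perimeter condition gives x ≥ 164.8 − 9.8 − 74.1 = 80.9.
Intersecting the two: 80.9 ≤ x < 83.9.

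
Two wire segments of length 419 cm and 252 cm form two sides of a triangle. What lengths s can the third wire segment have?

By the triangle inequality, s must be less than 419 + 252 = 671 and greater than |419 − 252| = 167.

167 < s < 671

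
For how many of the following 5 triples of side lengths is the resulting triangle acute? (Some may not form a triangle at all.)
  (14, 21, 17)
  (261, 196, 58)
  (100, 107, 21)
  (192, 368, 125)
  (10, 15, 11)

1

(14,21,17): 14²+17² = 485 > 441 = 21² → acute
(261,196,58): 58+196 ≤ 261, not a triangle
(100,107,21): 21²+100² = 10441 < 11449 = 107² → obtuse
(192,368,125): 125+192 ≤ 368, not a triangle
(10,15,11): 10²+11² = 221 < 225 = 15² → obtuse
1 of the 5 is acute.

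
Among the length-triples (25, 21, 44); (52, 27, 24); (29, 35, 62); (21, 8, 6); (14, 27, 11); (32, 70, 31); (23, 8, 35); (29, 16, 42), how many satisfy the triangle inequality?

3

(21,25,44): 21+25 > 44 → valid
(24,27,52): 24+27 ≤ 52 → not valid
(29,35,62): 29+35 > 62 → valid
(6,8,21): 6+8 ≤ 21 → not valid
(11,14,27): 11+14 ≤ 27 → not valid
(31,32,70): 31+32 ≤ 70 → not valid
(8,23,35): 8+23 ≤ 35 → not valid
(16,29,42): 16+29 > 42 → valid
3 of the 8 triples form a triangle.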